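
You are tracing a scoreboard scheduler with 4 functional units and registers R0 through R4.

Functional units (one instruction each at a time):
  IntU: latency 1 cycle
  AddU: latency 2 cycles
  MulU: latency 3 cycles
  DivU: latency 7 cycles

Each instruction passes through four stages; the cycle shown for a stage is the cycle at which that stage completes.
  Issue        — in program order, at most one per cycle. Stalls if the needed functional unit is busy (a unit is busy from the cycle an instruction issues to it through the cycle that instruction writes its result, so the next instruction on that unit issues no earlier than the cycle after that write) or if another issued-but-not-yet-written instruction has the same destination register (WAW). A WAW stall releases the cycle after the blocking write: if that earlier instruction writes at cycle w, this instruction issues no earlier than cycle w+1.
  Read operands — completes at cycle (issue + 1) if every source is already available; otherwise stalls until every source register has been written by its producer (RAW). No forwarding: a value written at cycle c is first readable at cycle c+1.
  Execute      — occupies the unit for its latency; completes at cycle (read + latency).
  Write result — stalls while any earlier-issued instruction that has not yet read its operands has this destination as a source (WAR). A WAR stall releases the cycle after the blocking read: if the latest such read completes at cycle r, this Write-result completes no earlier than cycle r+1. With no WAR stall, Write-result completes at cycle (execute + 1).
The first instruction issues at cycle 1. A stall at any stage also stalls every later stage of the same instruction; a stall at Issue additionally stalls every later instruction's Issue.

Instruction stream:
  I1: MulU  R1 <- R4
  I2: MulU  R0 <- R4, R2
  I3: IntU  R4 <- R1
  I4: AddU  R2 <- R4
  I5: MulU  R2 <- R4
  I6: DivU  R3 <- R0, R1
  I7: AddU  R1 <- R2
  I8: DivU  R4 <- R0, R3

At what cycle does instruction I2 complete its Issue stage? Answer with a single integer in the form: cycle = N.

cycle = 7

t=1  I1 issues→MulU
t=2  I1 reads
t=5  I1 exec-done
t=6  I1 writes R1
t=7  I2 issues→MulU
t=8  I2 reads | I3 issues→IntU
t=9  I3 reads | I4 issues→AddU
t=10  I3 exec-done
t=11  I2 exec-done | I3 writes R4
t=12  I2 writes R0 | I4 reads
t=14  I4 exec-done
t=15  I4 writes R2
t=16  I5 issues→MulU
t=17  I5 reads | I6 issues→DivU
t=18  I6 reads | I7 issues→AddU
t=20  I5 exec-done
t=21  I5 writes R2
t=22  I7 reads
t=24  I7 exec-done
t=25  I6 exec-done | I7 writes R1
t=26  I6 writes R3
t=27  I8 issues→DivU
t=28  I8 reads
t=35  I8 exec-done
t=36  I8 writes R4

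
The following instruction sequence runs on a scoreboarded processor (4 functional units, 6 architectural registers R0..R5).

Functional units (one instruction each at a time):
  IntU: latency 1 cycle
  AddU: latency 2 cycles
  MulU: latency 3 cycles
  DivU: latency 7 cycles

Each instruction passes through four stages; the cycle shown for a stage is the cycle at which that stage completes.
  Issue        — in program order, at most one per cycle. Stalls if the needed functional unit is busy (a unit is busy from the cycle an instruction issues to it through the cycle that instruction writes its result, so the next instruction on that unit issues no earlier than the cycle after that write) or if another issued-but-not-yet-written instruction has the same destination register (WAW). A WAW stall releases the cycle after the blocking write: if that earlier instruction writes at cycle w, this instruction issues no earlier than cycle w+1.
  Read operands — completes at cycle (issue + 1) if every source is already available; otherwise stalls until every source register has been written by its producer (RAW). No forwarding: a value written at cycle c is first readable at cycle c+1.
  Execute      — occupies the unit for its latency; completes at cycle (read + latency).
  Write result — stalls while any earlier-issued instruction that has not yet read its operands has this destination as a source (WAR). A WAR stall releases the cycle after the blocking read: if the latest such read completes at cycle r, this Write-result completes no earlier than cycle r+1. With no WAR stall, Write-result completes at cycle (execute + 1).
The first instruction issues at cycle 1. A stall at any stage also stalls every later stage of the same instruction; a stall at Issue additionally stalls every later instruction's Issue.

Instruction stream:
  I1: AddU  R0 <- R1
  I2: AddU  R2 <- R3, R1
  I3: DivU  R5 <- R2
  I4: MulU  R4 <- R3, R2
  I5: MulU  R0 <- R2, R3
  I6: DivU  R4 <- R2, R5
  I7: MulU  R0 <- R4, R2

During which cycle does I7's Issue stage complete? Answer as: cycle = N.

cycle = 22

t=1  issue I1 (AddU)
t=2  I1 read-ops
t=4  I1 finished on AddU
t=5  I1→R0
t=6  issue I2 (AddU)
t=7  I2 read-ops | issue I3 (DivU)
t=8  issue I4 (MulU)
t=9  I2 finished on AddU
t=10  I2→R2
t=11  I3 read-ops | I4 read-ops
t=14  I4 finished on MulU
t=15  I4→R4
t=16  issue I5 (MulU)
t=17  I5 read-ops
t=18  I3 finished on DivU
t=19  I3→R5
t=20  I5 finished on MulU | issue I6 (DivU)
t=21  I5→R0 | I6 read-ops
t=22  issue I7 (MulU)
t=28  I6 finished on DivU
t=29  I6→R4
t=30  I7 read-ops
t=33  I7 finished on MulU
t=34  I7→R0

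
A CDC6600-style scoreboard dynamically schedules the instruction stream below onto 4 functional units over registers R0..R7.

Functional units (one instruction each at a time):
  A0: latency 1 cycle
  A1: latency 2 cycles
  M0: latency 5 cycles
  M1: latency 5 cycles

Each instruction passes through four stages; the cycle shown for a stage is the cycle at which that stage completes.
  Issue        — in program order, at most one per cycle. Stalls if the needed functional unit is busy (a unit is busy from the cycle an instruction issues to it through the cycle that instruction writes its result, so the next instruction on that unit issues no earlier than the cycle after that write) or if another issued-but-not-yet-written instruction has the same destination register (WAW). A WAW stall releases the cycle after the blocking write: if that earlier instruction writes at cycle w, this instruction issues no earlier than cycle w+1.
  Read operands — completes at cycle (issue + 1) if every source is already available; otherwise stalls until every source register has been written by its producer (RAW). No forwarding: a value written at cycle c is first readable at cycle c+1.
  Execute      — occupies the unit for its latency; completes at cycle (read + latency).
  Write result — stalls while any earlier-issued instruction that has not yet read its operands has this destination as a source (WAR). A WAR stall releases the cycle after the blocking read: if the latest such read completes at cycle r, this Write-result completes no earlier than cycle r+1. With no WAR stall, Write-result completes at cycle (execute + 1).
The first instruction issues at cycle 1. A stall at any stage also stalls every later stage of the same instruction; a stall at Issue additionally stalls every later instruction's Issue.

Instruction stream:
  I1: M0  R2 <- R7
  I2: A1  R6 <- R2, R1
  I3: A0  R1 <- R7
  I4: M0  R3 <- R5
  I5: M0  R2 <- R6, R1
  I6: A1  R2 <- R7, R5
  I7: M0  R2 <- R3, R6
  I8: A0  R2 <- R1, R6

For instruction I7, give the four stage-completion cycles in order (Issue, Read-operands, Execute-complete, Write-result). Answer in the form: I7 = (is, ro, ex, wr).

1) issue 1, read 2, done 7, write 8
2) issue 2, read 9, done 11, write 12  <RAW R2: wait I1 write@8>
3) issue 3, read 4, done 5, write 10  <WAR R1: wait I2 read@9>
4) issue 9, read 10, done 15, write 16  <struct: M0 busy until I1 writes@8>
5) issue 17, read 18, done 23, write 24  <struct: M0 busy until I4 writes@16>
6) issue 25, read 26, done 28, write 29  <WAW R2: wait I5 write@24>
7) issue 30, read 31, done 36, write 37  <WAW R2: wait I6 write@29>
8) issue 38, read 39, done 40, write 41  <WAW R2: wait I7 write@37>

I7 = (30, 31, 36, 37)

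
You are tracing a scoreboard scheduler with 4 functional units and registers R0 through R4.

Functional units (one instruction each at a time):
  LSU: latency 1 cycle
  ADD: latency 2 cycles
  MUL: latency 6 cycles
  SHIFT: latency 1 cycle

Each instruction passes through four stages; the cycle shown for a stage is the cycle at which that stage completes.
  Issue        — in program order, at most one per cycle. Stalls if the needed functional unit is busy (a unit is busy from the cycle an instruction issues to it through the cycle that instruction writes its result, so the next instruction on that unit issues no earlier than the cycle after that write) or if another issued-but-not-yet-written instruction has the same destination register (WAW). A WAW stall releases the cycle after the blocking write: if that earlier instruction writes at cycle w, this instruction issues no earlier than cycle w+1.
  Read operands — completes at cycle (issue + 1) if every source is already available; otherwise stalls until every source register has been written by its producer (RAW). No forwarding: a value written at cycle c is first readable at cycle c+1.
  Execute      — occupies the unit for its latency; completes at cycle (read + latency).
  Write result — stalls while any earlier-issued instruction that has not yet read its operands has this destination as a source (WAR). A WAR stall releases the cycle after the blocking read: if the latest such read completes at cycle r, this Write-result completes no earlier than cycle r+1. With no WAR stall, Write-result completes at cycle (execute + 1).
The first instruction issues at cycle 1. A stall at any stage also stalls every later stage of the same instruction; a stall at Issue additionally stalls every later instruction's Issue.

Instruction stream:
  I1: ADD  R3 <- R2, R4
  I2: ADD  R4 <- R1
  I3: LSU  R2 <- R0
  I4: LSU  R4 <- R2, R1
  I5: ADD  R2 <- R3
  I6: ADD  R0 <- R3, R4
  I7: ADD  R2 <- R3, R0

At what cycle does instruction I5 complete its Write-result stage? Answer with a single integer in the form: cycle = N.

[1] I1 issues→ADD
[2] I1 reads
[4] I1 exec-done
[5] I1 writes R3
[6] I2 issues→ADD
[7] I2 reads, I3 issues→LSU
[8] I3 reads
[9] I2 exec-done, I3 exec-done
[10] I2 writes R4, I3 writes R2
[11] I4 issues→LSU
[12] I4 reads, I5 issues→ADD
[13] I4 exec-done, I5 reads
[14] I4 writes R4
[15] I5 exec-done
[16] I5 writes R2
[17] I6 issues→ADD
[18] I6 reads
[20] I6 exec-done
[21] I6 writes R0
[22] I7 issues→ADD
[23] I7 reads
[25] I7 exec-done
[26] I7 writes R2

cycle = 16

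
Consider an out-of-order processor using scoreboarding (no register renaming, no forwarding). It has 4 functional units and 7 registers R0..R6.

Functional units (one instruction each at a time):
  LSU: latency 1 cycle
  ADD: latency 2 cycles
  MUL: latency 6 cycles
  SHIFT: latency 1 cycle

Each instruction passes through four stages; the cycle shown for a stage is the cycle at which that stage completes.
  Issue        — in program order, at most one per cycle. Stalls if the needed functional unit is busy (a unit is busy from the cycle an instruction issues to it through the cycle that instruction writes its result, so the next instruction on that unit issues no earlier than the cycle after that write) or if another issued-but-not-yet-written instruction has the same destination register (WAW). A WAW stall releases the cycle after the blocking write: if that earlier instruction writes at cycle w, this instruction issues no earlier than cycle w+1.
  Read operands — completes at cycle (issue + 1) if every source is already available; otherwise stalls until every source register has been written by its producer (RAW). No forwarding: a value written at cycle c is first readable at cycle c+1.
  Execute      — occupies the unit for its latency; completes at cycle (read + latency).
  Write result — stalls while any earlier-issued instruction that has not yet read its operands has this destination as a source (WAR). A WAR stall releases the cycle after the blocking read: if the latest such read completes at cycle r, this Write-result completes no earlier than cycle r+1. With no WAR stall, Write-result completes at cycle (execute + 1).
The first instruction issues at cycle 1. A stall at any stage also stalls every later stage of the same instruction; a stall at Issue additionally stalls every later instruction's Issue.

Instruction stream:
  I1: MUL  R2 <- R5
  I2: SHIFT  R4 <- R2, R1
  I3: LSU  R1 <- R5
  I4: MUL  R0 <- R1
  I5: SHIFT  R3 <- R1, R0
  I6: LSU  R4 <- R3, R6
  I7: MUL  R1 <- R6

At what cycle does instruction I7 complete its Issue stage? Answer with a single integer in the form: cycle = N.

cycle = 20

cycle 1: I1→MUL
cycle 2: I1 RO | I2→SHIFT
cycle 3: I3→LSU
cycle 4: I3 RO
cycle 5: I3 EX
cycle 8: I1 EX
cycle 9: I1 WR R2
cycle 10: I2 RO | I4→MUL
cycle 11: I2 EX | I3 WR R1
cycle 12: I2 WR R4 | I4 RO
cycle 13: I5→SHIFT
cycle 14: I6→LSU
cycle 18: I4 EX
cycle 19: I4 WR R0
cycle 20: I5 RO | I7→MUL
cycle 21: I5 EX | I7 RO
cycle 22: I5 WR R3
cycle 23: I6 RO
cycle 24: I6 EX
cycle 25: I6 WR R4
cycle 27: I7 EX
cycle 28: I7 WR R1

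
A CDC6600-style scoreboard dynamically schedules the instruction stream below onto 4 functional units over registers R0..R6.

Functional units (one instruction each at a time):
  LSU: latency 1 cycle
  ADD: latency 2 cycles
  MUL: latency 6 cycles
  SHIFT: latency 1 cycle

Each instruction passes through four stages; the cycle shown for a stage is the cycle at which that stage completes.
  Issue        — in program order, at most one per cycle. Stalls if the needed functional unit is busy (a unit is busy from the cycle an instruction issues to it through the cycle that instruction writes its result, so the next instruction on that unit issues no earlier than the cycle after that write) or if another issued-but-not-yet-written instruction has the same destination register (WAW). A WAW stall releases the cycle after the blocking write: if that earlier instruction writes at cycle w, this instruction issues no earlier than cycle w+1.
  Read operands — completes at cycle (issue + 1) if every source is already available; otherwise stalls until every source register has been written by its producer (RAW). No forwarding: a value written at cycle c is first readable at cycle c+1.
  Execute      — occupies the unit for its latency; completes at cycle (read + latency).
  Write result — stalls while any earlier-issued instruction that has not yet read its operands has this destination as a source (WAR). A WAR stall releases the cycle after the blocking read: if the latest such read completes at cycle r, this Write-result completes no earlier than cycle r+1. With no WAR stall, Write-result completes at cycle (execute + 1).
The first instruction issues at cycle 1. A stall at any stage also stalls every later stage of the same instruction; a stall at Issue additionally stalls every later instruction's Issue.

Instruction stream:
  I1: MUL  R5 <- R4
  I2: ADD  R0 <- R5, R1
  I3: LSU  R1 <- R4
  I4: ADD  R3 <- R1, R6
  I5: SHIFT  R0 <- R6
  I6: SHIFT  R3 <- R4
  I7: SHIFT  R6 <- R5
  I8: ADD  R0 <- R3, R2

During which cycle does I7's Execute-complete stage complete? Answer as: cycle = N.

t=1  I1 dispatched to MUL
t=2  I1 operands ready, I2 dispatched to ADD
t=3  I3 dispatched to LSU
t=4  I3 operands ready
t=5  I3 complete
t=8  I1 complete
t=9  R5←I1
t=10  I2 operands ready
t=11  R1←I3
t=12  I2 complete
t=13  R0←I2
t=14  I4 dispatched to ADD
t=15  I4 operands ready, I5 dispatched to SHIFT
t=16  I5 operands ready
t=17  I4 complete, I5 complete
t=18  R3←I4, R0←I5
t=19  I6 dispatched to SHIFT
t=20  I6 operands ready
t=21  I6 complete
t=22  R3←I6
t=23  I7 dispatched to SHIFT
t=24  I7 operands ready, I8 dispatched to ADD
t=25  I7 complete, I8 operands ready
t=26  R6←I7
t=27  I8 complete
t=28  R0←I8

cycle = 25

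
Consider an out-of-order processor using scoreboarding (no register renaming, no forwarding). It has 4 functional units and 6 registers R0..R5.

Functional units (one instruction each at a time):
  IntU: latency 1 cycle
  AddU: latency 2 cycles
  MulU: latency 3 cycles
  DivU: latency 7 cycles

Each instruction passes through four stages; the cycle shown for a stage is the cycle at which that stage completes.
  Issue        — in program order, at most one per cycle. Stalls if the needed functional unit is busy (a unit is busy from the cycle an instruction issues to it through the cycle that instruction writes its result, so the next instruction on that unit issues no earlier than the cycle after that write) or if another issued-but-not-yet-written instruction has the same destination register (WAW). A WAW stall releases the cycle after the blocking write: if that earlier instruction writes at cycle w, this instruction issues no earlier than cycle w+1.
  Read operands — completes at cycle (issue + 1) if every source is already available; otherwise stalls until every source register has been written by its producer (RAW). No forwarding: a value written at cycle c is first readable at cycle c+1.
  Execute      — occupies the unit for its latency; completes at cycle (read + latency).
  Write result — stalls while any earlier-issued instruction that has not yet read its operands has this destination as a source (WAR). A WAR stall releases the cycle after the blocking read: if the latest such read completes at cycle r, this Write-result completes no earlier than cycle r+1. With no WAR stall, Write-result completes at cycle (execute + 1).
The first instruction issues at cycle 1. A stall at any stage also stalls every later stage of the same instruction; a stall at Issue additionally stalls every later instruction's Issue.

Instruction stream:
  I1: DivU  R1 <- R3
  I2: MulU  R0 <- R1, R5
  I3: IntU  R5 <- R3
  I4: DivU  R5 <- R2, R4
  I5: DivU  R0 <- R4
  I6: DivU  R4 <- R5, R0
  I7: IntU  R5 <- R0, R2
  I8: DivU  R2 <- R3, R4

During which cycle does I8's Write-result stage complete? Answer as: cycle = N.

I1: IS=1 RO=2 EX=9 WR=10
I2: IS=2 RO=11 EX=14 WR=15  [RAW R1: wait I1 write@10]
I3: IS=3 RO=4 EX=5 WR=12  [WAR R5: wait I2 read@11]
I4: IS=13 RO=14 EX=21 WR=22  [WAW R5: wait I3 write@12]
I5: IS=23 RO=24 EX=31 WR=32  [struct: DivU busy until I4 writes@22]
I6: IS=33 RO=34 EX=41 WR=42  [struct: DivU busy until I5 writes@32]
I7: IS=34 RO=35 EX=36 WR=37
I8: IS=43 RO=44 EX=51 WR=52  [struct: DivU busy until I6 writes@42]

cycle = 52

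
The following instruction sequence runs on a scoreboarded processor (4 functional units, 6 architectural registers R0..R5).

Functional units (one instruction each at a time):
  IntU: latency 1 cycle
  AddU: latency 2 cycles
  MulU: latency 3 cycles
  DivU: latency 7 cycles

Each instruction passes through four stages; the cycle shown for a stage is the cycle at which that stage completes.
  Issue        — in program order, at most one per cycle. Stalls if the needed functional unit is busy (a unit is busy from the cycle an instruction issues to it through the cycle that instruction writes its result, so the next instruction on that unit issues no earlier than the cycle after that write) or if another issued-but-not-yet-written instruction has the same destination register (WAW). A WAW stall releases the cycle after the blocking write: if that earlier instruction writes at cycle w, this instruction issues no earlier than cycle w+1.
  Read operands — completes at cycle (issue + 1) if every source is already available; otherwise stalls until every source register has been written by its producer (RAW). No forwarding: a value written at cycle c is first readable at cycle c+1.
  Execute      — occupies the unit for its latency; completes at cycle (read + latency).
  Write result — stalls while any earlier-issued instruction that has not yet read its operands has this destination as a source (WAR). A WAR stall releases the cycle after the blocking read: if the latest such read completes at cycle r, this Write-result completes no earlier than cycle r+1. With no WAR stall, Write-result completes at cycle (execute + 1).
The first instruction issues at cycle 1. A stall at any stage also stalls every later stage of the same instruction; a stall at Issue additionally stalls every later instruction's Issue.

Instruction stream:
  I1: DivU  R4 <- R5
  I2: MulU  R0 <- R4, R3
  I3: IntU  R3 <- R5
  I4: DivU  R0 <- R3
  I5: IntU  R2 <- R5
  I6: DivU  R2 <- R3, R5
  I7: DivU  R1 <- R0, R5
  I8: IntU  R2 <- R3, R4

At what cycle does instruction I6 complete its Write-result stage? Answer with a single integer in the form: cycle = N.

cycle = 35

t=1  I1 issues→DivU
t=2  I1 reads | I2 issues→MulU
t=3  I3 issues→IntU
t=4  I3 reads
t=5  I3 exec-done
t=9  I1 exec-done
t=10  I1 writes R4
t=11  I2 reads
t=12  I3 writes R3
t=14  I2 exec-done
t=15  I2 writes R0
t=16  I4 issues→DivU
t=17  I4 reads | I5 issues→IntU
t=18  I5 reads
t=19  I5 exec-done
t=20  I5 writes R2
t=24  I4 exec-done
t=25  I4 writes R0
t=26  I6 issues→DivU
t=27  I6 reads
t=34  I6 exec-done
t=35  I6 writes R2
t=36  I7 issues→DivU
t=37  I7 reads | I8 issues→IntU
t=38  I8 reads
t=39  I8 exec-done
t=40  I8 writes R2
t=44  I7 exec-done
t=45  I7 writes R1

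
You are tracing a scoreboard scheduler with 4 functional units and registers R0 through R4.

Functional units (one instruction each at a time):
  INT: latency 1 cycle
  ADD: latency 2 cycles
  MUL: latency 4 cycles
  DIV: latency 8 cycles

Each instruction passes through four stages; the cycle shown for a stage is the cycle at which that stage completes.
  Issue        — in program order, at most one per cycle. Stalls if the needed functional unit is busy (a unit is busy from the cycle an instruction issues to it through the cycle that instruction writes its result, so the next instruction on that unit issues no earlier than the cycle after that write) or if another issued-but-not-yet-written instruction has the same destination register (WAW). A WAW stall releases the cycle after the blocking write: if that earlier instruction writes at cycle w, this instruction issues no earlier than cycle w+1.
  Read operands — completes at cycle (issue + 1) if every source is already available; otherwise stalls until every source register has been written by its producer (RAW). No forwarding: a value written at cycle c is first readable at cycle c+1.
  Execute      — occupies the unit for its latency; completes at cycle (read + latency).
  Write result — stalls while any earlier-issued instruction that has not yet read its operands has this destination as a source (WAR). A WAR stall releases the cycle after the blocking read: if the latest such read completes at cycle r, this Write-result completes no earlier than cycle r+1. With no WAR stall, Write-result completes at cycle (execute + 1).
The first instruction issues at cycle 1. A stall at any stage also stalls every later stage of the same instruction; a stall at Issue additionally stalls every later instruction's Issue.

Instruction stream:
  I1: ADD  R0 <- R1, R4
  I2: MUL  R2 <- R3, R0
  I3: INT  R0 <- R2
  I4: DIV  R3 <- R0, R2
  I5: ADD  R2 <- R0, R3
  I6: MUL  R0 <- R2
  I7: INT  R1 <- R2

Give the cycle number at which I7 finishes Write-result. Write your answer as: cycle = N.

cycle = 31

[1] I1 dispatched to ADD
[2] I1 operands ready, I2 dispatched to MUL
[4] I1 complete
[5] R0←I1
[6] I2 operands ready, I3 dispatched to INT
[7] I4 dispatched to DIV
[10] I2 complete
[11] R2←I2
[12] I3 operands ready, I5 dispatched to ADD
[13] I3 complete
[14] R0←I3
[15] I4 operands ready, I6 dispatched to MUL
[16] I7 dispatched to INT
[23] I4 complete
[24] R3←I4
[25] I5 operands ready
[27] I5 complete
[28] R2←I5
[29] I6 operands ready, I7 operands ready
[30] I7 complete
[31] R1←I7
[33] I6 complete
[34] R0←I6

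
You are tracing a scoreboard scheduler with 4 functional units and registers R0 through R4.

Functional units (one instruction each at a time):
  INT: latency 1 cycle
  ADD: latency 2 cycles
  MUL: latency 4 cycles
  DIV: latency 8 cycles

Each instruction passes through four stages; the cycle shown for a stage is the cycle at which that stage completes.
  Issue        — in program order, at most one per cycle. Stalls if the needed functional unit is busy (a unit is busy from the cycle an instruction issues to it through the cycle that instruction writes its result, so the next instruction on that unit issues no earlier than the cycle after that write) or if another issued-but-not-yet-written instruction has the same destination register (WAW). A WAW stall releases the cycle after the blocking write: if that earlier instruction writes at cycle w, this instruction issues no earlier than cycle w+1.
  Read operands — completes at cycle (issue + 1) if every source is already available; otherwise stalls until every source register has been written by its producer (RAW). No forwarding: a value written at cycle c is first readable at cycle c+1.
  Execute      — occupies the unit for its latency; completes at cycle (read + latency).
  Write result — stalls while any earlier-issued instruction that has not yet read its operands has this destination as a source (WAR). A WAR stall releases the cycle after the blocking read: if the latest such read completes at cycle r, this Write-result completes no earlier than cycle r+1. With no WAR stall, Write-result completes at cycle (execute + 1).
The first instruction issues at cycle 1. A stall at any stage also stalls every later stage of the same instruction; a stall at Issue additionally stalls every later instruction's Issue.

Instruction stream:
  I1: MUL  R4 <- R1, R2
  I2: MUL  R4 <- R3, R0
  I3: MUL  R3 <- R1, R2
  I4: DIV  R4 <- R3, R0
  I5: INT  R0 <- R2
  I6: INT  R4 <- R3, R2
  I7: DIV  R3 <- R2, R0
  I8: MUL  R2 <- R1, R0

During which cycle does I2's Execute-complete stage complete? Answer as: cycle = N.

cycle = 13

t=1  I1 issues→MUL
t=2  I1 reads
t=6  I1 exec-done
t=7  I1 writes R4
t=8  I2 issues→MUL
t=9  I2 reads
t=13  I2 exec-done
t=14  I2 writes R4
t=15  I3 issues→MUL
t=16  I3 reads · I4 issues→DIV
t=17  I5 issues→INT
t=18  I5 reads
t=19  I5 exec-done
t=20  I3 exec-done
t=21  I3 writes R3
t=22  I4 reads
t=23  I5 writes R0
t=30  I4 exec-done
t=31  I4 writes R4
t=32  I6 issues→INT
t=33  I6 reads · I7 issues→DIV
t=34  I6 exec-done · I7 reads · I8 issues→MUL
t=35  I6 writes R4 · I8 reads
t=39  I8 exec-done
t=40  I8 writes R2
t=42  I7 exec-done
t=43  I7 writes R3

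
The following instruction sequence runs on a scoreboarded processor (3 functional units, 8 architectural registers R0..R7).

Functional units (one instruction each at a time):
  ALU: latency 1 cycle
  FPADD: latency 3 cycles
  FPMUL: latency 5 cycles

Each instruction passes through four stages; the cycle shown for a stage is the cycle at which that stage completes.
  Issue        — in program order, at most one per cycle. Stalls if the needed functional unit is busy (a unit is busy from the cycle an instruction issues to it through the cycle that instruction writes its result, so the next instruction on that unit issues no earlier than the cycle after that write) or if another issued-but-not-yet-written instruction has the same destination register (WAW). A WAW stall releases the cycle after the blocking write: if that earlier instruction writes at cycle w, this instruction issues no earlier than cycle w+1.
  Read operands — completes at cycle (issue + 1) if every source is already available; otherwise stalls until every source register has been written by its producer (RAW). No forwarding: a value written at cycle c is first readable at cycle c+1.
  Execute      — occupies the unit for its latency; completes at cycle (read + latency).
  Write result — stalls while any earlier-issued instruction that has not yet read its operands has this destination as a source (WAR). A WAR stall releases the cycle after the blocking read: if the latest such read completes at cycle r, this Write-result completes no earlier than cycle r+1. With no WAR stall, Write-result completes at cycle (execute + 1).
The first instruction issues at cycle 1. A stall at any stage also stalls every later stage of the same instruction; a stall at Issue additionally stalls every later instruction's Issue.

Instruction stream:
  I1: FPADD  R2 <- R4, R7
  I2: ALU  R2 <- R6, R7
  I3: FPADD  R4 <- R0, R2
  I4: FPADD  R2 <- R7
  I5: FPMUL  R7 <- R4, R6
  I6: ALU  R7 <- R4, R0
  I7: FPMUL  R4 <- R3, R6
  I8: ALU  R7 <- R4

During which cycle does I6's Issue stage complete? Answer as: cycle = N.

cycle = 25

I1 -> (1, 2, 5, 6)
I2 -> (7, 8, 9, 10)  // WAW R2: wait I1 write@6
I3 -> (8, 11, 14, 15)  // RAW R2: wait I2 write@10
I4 -> (16, 17, 20, 21)  // struct: FPADD busy until I3 writes@15
I5 -> (17, 18, 23, 24)
I6 -> (25, 26, 27, 28)  // WAW R7: wait I5 write@24
I7 -> (26, 27, 32, 33)
I8 -> (29, 34, 35, 36)  // struct: ALU busy until I6 writes@28, RAW R4: wait I7 write@33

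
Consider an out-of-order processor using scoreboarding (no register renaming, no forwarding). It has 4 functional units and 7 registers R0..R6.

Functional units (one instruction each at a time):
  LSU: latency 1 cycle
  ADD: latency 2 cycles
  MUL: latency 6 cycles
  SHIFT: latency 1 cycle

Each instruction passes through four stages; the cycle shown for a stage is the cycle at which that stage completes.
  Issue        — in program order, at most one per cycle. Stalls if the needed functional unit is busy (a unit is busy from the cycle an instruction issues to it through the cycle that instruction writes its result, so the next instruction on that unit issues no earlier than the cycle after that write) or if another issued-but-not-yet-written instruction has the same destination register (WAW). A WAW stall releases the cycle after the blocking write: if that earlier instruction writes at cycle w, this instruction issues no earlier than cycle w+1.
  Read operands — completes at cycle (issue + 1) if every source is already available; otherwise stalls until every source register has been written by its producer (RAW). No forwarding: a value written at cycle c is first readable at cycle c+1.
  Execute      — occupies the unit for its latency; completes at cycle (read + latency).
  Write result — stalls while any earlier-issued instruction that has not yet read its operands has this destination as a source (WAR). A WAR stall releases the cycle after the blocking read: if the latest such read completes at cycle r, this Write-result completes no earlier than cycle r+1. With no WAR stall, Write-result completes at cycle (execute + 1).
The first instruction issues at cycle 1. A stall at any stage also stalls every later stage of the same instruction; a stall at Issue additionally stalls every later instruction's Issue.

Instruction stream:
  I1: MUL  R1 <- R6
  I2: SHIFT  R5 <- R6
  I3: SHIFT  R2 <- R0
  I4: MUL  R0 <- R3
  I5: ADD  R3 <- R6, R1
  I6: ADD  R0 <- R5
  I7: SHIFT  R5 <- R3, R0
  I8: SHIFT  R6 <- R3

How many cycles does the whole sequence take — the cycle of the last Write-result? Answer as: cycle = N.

cycle = 30

t=1  issue I1 (MUL)
t=2  I1 read-ops; issue I2 (SHIFT)
t=3  I2 read-ops
t=4  I2 finished on SHIFT
t=5  I2→R5
t=6  issue I3 (SHIFT)
t=7  I3 read-ops
t=8  I1 finished on MUL; I3 finished on SHIFT
t=9  I1→R1; I3→R2
t=10  issue I4 (MUL)
t=11  I4 read-ops; issue I5 (ADD)
t=12  I5 read-ops
t=14  I5 finished on ADD
t=15  I5→R3
t=17  I4 finished on MUL
t=18  I4→R0
t=19  issue I6 (ADD)
t=20  I6 read-ops; issue I7 (SHIFT)
t=22  I6 finished on ADD
t=23  I6→R0
t=24  I7 read-ops
t=25  I7 finished on SHIFT
t=26  I7→R5
t=27  issue I8 (SHIFT)
t=28  I8 read-ops
t=29  I8 finished on SHIFT
t=30  I8→R6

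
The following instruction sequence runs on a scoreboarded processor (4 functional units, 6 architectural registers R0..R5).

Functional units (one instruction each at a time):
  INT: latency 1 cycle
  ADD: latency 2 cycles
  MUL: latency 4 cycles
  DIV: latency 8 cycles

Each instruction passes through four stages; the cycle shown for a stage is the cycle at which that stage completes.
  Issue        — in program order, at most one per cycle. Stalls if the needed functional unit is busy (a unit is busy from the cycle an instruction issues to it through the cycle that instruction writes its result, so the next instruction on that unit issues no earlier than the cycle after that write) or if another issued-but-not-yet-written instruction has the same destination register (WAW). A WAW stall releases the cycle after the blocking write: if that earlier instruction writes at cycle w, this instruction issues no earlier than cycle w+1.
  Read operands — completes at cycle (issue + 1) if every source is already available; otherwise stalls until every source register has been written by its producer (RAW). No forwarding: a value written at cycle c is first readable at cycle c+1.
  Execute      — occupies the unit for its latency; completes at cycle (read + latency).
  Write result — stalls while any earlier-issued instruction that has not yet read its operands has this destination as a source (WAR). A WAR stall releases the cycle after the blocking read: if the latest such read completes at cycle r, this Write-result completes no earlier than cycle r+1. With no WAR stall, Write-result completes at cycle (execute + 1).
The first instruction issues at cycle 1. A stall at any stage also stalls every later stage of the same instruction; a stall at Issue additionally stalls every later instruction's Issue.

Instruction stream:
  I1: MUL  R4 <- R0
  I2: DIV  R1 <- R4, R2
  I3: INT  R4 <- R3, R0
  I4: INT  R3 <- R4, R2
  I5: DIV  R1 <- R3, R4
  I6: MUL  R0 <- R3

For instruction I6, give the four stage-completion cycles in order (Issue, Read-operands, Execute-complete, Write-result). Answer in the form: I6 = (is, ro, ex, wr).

c1: I1 issues→MUL
c2: I1 reads; I2 issues→DIV
c6: I1 exec-done
c7: I1 writes R4
c8: I2 reads; I3 issues→INT
c9: I3 reads
c10: I3 exec-done
c11: I3 writes R4
c12: I4 issues→INT
c13: I4 reads
c14: I4 exec-done
c15: I4 writes R3
c16: I2 exec-done
c17: I2 writes R1
c18: I5 issues→DIV
c19: I5 reads; I6 issues→MUL
c20: I6 reads
c24: I6 exec-done
c25: I6 writes R0
c27: I5 exec-done
c28: I5 writes R1

I6 = (19, 20, 24, 25)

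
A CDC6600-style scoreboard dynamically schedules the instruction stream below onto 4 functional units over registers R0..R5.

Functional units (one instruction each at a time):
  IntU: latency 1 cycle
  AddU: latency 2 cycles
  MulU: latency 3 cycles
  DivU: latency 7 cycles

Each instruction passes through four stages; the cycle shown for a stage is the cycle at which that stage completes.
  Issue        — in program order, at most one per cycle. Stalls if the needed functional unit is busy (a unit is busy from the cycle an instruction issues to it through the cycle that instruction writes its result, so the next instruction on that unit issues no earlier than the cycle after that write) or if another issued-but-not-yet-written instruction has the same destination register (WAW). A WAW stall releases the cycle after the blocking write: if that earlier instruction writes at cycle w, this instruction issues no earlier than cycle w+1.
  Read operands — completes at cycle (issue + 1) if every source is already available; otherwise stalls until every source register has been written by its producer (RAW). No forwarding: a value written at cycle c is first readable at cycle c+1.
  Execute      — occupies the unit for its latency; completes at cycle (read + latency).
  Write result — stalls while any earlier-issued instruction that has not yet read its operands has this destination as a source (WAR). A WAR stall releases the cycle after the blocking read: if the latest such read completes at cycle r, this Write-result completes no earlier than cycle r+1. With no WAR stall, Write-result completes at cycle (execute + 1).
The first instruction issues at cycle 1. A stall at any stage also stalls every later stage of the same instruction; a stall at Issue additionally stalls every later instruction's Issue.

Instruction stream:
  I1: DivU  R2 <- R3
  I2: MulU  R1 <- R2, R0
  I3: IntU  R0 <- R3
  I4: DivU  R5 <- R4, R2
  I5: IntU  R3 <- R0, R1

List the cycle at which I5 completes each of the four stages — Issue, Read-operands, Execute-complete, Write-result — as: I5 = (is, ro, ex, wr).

c1: I1 dispatched to DivU
c2: I1 operands ready; I2 dispatched to MulU
c3: I3 dispatched to IntU
c4: I3 operands ready
c5: I3 complete
c9: I1 complete
c10: R2←I1
c11: I2 operands ready; I4 dispatched to DivU
c12: R0←I3; I4 operands ready
c13: I5 dispatched to IntU
c14: I2 complete
c15: R1←I2
c16: I5 operands ready
c17: I5 complete
c18: R3←I5
c19: I4 complete
c20: R5←I4

I5 = (13, 16, 17, 18)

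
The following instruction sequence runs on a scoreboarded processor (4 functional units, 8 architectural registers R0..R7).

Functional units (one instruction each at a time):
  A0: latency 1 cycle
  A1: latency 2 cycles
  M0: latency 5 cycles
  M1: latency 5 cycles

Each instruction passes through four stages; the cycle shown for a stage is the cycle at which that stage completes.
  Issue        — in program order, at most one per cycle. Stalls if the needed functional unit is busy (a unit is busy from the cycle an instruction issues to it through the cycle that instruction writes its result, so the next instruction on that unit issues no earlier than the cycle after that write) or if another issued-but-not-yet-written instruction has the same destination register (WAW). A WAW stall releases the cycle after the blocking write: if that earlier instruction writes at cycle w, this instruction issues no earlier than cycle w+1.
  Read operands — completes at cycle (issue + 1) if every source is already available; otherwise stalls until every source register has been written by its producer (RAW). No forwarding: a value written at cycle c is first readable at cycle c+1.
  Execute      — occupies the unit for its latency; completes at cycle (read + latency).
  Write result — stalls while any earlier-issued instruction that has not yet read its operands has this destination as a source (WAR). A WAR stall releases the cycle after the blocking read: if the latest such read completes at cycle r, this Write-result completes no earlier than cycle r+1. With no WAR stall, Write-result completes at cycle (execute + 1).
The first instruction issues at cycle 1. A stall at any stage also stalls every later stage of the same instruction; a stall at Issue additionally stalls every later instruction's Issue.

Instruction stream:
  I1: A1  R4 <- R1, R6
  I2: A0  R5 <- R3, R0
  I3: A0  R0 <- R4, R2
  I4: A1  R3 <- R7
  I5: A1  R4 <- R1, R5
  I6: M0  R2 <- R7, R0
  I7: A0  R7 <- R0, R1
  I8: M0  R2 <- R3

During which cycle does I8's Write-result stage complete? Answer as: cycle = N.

cycle = 28

t=1  I1 dispatched to A1
t=2  I1 operands ready | I2 dispatched to A0
t=3  I2 operands ready
t=4  I1 complete | I2 complete
t=5  R4←I1 | R5←I2
t=6  I3 dispatched to A0
t=7  I3 operands ready | I4 dispatched to A1
t=8  I3 complete | I4 operands ready
t=9  R0←I3
t=10  I4 complete
t=11  R3←I4
t=12  I5 dispatched to A1
t=13  I5 operands ready | I6 dispatched to M0
t=14  I6 operands ready | I7 dispatched to A0
t=15  I5 complete | I7 operands ready
t=16  R4←I5 | I7 complete
t=17  R7←I7
t=19  I6 complete
t=20  R2←I6
t=21  I8 dispatched to M0
t=22  I8 operands ready
t=27  I8 complete
t=28  R2←I8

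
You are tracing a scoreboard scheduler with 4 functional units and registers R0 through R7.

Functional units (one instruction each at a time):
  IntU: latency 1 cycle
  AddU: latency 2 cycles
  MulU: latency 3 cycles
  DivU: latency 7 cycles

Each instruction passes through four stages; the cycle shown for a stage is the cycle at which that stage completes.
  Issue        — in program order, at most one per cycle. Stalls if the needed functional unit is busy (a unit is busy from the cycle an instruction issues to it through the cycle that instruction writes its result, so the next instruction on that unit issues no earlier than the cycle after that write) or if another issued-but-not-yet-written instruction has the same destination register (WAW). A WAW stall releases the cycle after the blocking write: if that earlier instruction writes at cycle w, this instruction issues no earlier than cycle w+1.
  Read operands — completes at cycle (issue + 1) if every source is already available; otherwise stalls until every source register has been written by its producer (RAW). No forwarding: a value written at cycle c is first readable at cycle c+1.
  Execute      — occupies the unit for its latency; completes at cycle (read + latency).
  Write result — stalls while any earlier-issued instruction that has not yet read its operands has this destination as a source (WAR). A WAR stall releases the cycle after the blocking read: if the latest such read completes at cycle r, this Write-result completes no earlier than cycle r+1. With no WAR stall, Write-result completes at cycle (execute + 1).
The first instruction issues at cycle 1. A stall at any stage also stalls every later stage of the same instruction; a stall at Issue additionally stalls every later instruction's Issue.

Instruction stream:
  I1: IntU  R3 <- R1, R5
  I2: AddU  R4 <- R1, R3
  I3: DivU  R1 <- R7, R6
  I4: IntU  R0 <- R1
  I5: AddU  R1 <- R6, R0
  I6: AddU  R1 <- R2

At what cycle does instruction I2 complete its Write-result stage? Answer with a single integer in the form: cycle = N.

cycle = 8

[I1] 1/2/3/4
[I2] 2/5/7/8  (RAW R3: wait I1 write@4)
[I3] 3/4/11/12
[I4] 5/13/14/15  (struct: IntU busy until I1 writes@4; RAW R1: wait I3 write@12)
[I5] 13/16/18/19  (WAW R1: wait I3 write@12; RAW R0: wait I4 write@15)
[I6] 20/21/23/24  (struct: AddU busy until I5 writes@19)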